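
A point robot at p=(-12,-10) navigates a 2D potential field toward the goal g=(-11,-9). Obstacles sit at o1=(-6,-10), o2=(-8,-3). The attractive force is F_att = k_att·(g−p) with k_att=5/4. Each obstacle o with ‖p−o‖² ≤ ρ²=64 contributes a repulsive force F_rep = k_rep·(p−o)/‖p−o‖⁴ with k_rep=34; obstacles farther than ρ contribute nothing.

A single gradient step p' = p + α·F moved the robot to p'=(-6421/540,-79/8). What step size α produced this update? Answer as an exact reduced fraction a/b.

α = 1/10

F_att = 5/4·(g−p) = 5/4·(1,1) = (1.2500,1.2500)
o1: d²=36 ≤ ρ²=64; F_rep = 34·(-6,0)/36² = (-0.1574,0.0000)
o2: d²=65 > ρ²=64 → inactive
F = F_att + ΣF_rep = (1.0926,1.2500)
Δp = p'−p = (0.1093,0.1250); α = Δx/Fx = (59/540) / (59/54) = 1/10
check: Δy/Fy = (1/8) / (5/4) = 1/10 ✓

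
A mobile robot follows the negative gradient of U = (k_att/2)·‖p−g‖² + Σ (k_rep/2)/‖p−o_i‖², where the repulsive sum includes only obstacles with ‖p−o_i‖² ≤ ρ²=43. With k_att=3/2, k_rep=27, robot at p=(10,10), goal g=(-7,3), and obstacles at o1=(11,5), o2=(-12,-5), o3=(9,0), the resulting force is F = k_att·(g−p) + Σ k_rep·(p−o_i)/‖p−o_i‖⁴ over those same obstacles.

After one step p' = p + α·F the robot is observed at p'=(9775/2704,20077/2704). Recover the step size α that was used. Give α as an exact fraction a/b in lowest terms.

F_att = 3/2·(g−p) = 3/2·(-17,-7) = (-25.5000,-10.5000)
o1: d²=26 ≤ ρ²=43; F_rep = 27·(-1,5)/26² = (-0.0399,0.1997)
o2: d²=709 > ρ²=43 → inactive
o3: d²=101 > ρ²=43 → inactive
F = F_att + ΣF_rep = (-25.5399,-10.3003)
Δp = p'−p = (-6.3850,-2.5751); α = Δx/Fx = (-17265/2704) / (-17265/676) = 1/4
check: Δy/Fy = (-6963/2704) / (-6963/676) = 1/4 ✓

α = 1/4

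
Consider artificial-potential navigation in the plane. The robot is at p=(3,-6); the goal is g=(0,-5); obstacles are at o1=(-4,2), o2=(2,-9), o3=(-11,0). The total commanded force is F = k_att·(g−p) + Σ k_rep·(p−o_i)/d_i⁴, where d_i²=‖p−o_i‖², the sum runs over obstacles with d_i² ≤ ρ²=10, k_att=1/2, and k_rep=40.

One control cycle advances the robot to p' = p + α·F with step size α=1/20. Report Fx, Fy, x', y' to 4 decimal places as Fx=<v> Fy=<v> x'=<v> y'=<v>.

F_att = 1/2·(g−p) = 1/2·(-3,1) = (-1.5000,0.5000)
o1: d²=113 > ρ²=10 → inactive
o2: d²=10 ≤ ρ²=10; F_rep = 40·(1,3)/10² = (0.4000,1.2000)
o3: d²=232 > ρ²=10 → inactive
F = F_att + ΣF_rep = (-1.1000,1.7000)
p' = p + 1/20·F = (2.9450,-5.9150)

Fx=-1.1000 Fy=1.7000 x'=2.9450 y'=-5.9150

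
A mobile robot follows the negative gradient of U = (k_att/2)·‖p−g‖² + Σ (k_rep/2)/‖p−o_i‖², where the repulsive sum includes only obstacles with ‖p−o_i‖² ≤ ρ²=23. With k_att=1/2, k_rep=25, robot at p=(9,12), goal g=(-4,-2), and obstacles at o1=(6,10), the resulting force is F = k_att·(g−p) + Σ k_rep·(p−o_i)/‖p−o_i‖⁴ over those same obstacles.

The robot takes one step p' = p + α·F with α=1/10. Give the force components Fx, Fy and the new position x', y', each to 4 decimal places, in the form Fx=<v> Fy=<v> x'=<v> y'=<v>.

Fx=-6.0562 Fy=-6.7041 x'=8.3944 y'=11.3296

F_att = 1/2·(g−p) = 1/2·(-13,-14) = (-6.5000,-7.0000)
o1: d²=13 ≤ ρ²=23; F_rep = 25·(3,2)/13² = (0.4438,0.2959)
F = F_att + ΣF_rep = (-6.0562,-6.7041)
p' = p + 1/10·F = (8.3944,11.3296)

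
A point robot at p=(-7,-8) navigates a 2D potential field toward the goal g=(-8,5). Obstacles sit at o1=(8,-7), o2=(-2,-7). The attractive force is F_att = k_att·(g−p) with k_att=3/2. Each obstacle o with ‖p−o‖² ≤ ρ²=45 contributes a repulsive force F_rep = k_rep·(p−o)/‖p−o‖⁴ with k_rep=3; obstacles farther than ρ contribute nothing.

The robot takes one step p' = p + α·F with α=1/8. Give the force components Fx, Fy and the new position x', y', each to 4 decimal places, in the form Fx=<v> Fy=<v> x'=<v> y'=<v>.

Fx=-1.5222 Fy=19.4956 x'=-7.1903 y'=-5.5631

F_att = 3/2·(g−p) = 3/2·(-1,13) = (-1.5000,19.5000)
o1: d²=226 > ρ²=45 → inactive
o2: d²=26 ≤ ρ²=45; F_rep = 3·(-5,-1)/26² = (-0.0222,-0.0044)
F = F_att + ΣF_rep = (-1.5222,19.4956)
p' = p + 1/8·F = (-7.1903,-5.5631)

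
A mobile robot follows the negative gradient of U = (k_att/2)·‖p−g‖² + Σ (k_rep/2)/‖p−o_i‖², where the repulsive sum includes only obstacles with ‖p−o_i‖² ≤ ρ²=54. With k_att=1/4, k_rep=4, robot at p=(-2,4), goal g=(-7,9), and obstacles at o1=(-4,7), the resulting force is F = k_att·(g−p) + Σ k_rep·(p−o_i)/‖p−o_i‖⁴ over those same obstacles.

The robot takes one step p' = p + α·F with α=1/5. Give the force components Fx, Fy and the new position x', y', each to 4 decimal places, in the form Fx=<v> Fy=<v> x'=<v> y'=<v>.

Fx=-1.2027 Fy=1.1790 x'=-2.2405 y'=4.2358

F_att = 1/4·(g−p) = 1/4·(-5,5) = (-1.2500,1.2500)
o1: d²=13 ≤ ρ²=54; F_rep = 4·(2,-3)/13² = (0.0473,-0.0710)
F = F_att + ΣF_rep = (-1.2027,1.1790)
p' = p + 1/5·F = (-2.2405,4.2358)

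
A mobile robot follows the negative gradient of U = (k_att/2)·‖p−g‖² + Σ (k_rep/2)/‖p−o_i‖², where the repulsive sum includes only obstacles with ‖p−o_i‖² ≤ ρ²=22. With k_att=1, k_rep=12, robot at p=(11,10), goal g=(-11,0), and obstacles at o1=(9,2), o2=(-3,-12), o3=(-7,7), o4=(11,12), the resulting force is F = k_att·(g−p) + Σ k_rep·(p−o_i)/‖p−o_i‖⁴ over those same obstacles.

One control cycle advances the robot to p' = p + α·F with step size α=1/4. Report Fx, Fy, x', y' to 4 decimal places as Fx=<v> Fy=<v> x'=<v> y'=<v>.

Fx=-22.0000 Fy=-11.5000 x'=5.5000 y'=7.1250

F_att = 1·(g−p) = 1·(-22,-10) = (-22.0000,-10.0000)
o1: d²=68 > ρ²=22 → inactive
o2: d²=680 > ρ²=22 → inactive
o3: d²=333 > ρ²=22 → inactive
o4: d²=4 ≤ ρ²=22; F_rep = 12·(0,-2)/4² = (0.0000,-1.5000)
F = F_att + ΣF_rep = (-22.0000,-11.5000)
p' = p + 1/4·F = (5.5000,7.1250)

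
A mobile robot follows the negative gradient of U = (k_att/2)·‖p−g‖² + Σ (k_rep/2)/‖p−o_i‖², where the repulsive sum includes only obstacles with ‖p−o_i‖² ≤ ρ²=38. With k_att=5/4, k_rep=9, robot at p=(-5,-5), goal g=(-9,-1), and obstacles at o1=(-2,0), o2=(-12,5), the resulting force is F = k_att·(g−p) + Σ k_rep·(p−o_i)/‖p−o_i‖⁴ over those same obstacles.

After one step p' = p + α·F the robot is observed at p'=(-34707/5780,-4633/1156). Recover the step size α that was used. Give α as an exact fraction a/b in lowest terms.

F_att = 5/4·(g−p) = 5/4·(-4,4) = (-5.0000,5.0000)
o1: d²=34 ≤ ρ²=38; F_rep = 9·(-3,-5)/34² = (-0.0234,-0.0389)
o2: d²=149 > ρ²=38 → inactive
F = F_att + ΣF_rep = (-5.0234,4.9611)
Δp = p'−p = (-1.0047,0.9922); α = Δx/Fx = (-5807/5780) / (-5807/1156) = 1/5
check: Δy/Fy = (1147/1156) / (5735/1156) = 1/5 ✓

α = 1/5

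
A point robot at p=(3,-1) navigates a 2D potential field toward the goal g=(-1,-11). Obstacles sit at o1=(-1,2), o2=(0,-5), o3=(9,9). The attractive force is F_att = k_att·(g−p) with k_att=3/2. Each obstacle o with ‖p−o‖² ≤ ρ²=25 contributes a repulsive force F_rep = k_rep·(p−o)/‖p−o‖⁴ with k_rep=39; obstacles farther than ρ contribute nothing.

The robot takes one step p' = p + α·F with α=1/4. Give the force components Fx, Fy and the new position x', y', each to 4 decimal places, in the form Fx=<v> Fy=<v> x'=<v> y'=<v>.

Fx=-5.5632 Fy=-14.9376 x'=1.6092 y'=-4.7344

F_att = 3/2·(g−p) = 3/2·(-4,-10) = (-6.0000,-15.0000)
o1: d²=25 ≤ ρ²=25; F_rep = 39·(4,-3)/25² = (0.2496,-0.1872)
o2: d²=25 ≤ ρ²=25; F_rep = 39·(3,4)/25² = (0.1872,0.2496)
o3: d²=136 > ρ²=25 → inactive
F = F_att + ΣF_rep = (-5.5632,-14.9376)
p' = p + 1/4·F = (1.6092,-4.7344)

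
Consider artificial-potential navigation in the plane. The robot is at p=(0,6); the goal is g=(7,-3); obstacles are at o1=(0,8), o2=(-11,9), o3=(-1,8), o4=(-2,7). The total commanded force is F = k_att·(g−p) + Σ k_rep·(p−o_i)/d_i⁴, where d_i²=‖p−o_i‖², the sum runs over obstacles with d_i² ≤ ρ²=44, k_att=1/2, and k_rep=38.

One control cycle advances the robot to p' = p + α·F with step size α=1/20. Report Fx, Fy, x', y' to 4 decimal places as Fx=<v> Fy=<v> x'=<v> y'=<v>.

F_att = 1/2·(g−p) = 1/2·(7,-9) = (3.5000,-4.5000)
o1: d²=4 ≤ ρ²=44; F_rep = 38·(0,-2)/4² = (0.0000,-4.7500)
o2: d²=130 > ρ²=44 → inactive
o3: d²=5 ≤ ρ²=44; F_rep = 38·(1,-2)/5² = (1.5200,-3.0400)
o4: d²=5 ≤ ρ²=44; F_rep = 38·(2,-1)/5² = (3.0400,-1.5200)
F = F_att + ΣF_rep = (8.0600,-13.8100)
p' = p + 1/20·F = (0.4030,5.3095)

Fx=8.0600 Fy=-13.8100 x'=0.4030 y'=5.3095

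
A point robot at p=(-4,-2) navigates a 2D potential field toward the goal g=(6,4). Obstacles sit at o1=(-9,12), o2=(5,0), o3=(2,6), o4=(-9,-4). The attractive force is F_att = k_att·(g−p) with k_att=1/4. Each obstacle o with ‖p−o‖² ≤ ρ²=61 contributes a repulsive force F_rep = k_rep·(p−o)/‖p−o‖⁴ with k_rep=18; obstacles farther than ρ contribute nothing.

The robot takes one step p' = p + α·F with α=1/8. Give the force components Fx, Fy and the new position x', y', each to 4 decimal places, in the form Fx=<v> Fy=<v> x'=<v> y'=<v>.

F_att = 1/4·(g−p) = 1/4·(10,6) = (2.5000,1.5000)
o1: d²=221 > ρ²=61 → inactive
o2: d²=85 > ρ²=61 → inactive
o3: d²=100 > ρ²=61 → inactive
o4: d²=29 ≤ ρ²=61; F_rep = 18·(5,2)/29² = (0.1070,0.0428)
F = F_att + ΣF_rep = (2.6070,1.5428)
p' = p + 1/8·F = (-3.6741,-1.8071)

Fx=2.6070 Fy=1.5428 x'=-3.6741 y'=-1.8071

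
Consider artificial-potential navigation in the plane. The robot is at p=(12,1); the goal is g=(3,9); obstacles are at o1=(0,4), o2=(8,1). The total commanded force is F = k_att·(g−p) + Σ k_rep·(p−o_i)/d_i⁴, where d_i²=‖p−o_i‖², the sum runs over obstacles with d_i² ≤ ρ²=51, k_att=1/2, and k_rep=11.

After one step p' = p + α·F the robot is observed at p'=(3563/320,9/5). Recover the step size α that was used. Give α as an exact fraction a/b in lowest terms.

α = 1/5

F_att = 1/2·(g−p) = 1/2·(-9,8) = (-4.5000,4.0000)
o1: d²=153 > ρ²=51 → inactive
o2: d²=16 ≤ ρ²=51; F_rep = 11·(4,0)/16² = (0.1719,0.0000)
F = F_att + ΣF_rep = (-4.3281,4.0000)
Δp = p'−p = (-0.8656,0.8000); α = Δx/Fx = (-277/320) / (-277/64) = 1/5
check: Δy/Fy = (4/5) / (4) = 1/5 ✓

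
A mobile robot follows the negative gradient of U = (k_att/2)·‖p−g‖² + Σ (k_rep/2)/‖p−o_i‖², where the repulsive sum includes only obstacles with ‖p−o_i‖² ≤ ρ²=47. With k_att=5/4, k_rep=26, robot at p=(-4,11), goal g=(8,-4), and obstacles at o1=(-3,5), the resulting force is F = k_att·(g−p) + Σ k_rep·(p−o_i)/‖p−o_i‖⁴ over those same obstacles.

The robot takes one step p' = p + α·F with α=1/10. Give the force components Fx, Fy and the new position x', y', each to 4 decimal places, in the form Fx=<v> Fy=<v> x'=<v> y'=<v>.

F_att = 5/4·(g−p) = 5/4·(12,-15) = (15.0000,-18.7500)
o1: d²=37 ≤ ρ²=47; F_rep = 26·(-1,6)/37² = (-0.0190,0.1140)
F = F_att + ΣF_rep = (14.9810,-18.6360)
p' = p + 1/10·F = (-2.5019,9.1364)

Fx=14.9810 Fy=-18.6360 x'=-2.5019 y'=9.1364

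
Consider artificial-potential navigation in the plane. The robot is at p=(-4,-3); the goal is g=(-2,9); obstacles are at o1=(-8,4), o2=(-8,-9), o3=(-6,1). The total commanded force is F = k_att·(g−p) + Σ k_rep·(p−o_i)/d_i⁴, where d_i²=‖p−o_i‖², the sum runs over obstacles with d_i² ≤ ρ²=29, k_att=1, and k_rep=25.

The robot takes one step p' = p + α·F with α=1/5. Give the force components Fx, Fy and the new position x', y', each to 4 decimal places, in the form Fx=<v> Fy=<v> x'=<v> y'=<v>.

Fx=2.1250 Fy=11.7500 x'=-3.5750 y'=-0.6500

F_att = 1·(g−p) = 1·(2,12) = (2.0000,12.0000)
o1: d²=65 > ρ²=29 → inactive
o2: d²=52 > ρ²=29 → inactive
o3: d²=20 ≤ ρ²=29; F_rep = 25·(2,-4)/20² = (0.1250,-0.2500)
F = F_att + ΣF_rep = (2.1250,11.7500)
p' = p + 1/5·F = (-3.5750,-0.6500)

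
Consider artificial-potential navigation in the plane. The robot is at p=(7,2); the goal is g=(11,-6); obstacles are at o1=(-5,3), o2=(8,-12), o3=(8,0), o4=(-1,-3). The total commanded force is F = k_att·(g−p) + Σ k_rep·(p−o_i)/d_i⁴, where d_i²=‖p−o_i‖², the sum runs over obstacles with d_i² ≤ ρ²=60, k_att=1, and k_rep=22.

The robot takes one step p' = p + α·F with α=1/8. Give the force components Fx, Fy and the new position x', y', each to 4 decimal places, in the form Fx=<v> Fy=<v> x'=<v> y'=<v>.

F_att = 1·(g−p) = 1·(4,-8) = (4.0000,-8.0000)
o1: d²=145 > ρ²=60 → inactive
o2: d²=197 > ρ²=60 → inactive
o3: d²=5 ≤ ρ²=60; F_rep = 22·(-1,2)/5² = (-0.8800,1.7600)
o4: d²=89 > ρ²=60 → inactive
F = F_att + ΣF_rep = (3.1200,-6.2400)
p' = p + 1/8·F = (7.3900,1.2200)

Fx=3.1200 Fy=-6.2400 x'=7.3900 y'=1.2200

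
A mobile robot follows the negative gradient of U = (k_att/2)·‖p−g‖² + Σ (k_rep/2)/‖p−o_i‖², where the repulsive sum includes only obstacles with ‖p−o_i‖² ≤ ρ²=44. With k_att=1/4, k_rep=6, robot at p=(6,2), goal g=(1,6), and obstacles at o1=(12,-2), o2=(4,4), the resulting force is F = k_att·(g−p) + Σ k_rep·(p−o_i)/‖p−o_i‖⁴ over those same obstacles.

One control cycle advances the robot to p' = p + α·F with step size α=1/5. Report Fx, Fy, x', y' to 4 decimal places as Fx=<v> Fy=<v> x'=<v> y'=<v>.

Fx=-1.0625 Fy=0.8125 x'=5.7875 y'=2.1625

F_att = 1/4·(g−p) = 1/4·(-5,4) = (-1.2500,1.0000)
o1: d²=52 > ρ²=44 → inactive
o2: d²=8 ≤ ρ²=44; F_rep = 6·(2,-2)/8² = (0.1875,-0.1875)
F = F_att + ΣF_rep = (-1.0625,0.8125)
p' = p + 1/5·F = (5.7875,2.1625)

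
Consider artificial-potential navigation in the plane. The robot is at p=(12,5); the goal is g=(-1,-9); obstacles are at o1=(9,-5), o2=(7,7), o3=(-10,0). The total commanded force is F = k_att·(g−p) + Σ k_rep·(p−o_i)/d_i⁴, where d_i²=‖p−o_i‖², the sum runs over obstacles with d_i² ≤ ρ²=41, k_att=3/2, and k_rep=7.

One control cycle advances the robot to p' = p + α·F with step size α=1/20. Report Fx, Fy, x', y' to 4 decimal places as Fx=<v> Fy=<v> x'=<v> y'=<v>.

Fx=-19.4584 Fy=-21.0166 x'=11.0271 y'=3.9492

F_att = 3/2·(g−p) = 3/2·(-13,-14) = (-19.5000,-21.0000)
o1: d²=109 > ρ²=41 → inactive
o2: d²=29 ≤ ρ²=41; F_rep = 7·(5,-2)/29² = (0.0416,-0.0166)
o3: d²=509 > ρ²=41 → inactive
F = F_att + ΣF_rep = (-19.4584,-21.0166)
p' = p + 1/20·F = (11.0271,3.9492)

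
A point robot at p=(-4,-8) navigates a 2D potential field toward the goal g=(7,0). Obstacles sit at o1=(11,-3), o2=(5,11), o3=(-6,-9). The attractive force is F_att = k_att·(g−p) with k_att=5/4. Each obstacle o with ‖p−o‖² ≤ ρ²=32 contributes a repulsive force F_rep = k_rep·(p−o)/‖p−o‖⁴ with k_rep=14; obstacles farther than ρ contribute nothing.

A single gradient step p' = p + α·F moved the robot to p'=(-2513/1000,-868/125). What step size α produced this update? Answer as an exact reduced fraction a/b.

F_att = 5/4·(g−p) = 5/4·(11,8) = (13.7500,10.0000)
o1: d²=250 > ρ²=32 → inactive
o2: d²=442 > ρ²=32 → inactive
o3: d²=5 ≤ ρ²=32; F_rep = 14·(2,1)/5² = (1.1200,0.5600)
F = F_att + ΣF_rep = (14.8700,10.5600)
Δp = p'−p = (1.4870,1.0560); α = Δx/Fx = (1487/1000) / (1487/100) = 1/10
check: Δy/Fy = (132/125) / (264/25) = 1/10 ✓

α = 1/10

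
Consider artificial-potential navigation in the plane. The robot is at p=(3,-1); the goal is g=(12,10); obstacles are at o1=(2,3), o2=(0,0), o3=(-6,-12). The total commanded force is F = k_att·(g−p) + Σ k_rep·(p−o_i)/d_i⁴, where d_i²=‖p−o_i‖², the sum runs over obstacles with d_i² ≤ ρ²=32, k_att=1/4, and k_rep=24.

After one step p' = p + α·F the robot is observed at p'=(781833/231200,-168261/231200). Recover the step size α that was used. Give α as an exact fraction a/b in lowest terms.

F_att = 1/4·(g−p) = 1/4·(9,11) = (2.2500,2.7500)
o1: d²=17 ≤ ρ²=32; F_rep = 24·(1,-4)/17² = (0.0830,-0.3322)
o2: d²=10 ≤ ρ²=32; F_rep = 24·(3,-1)/10² = (0.7200,-0.2400)
o3: d²=202 > ρ²=32 → inactive
F = F_att + ΣF_rep = (3.0530,2.1778)
Δp = p'−p = (0.3816,0.2722); α = Δx/Fx = (88233/231200) / (88233/28900) = 1/8
check: Δy/Fy = (62939/231200) / (62939/28900) = 1/8 ✓

α = 1/8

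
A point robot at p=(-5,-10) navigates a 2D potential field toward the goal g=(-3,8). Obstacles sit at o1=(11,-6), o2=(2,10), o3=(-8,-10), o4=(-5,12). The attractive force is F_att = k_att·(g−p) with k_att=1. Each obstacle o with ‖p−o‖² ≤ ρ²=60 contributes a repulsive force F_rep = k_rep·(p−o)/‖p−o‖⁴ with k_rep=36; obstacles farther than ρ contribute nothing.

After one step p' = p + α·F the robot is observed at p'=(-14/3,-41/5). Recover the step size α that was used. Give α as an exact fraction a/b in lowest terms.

α = 1/10

F_att = 1·(g−p) = 1·(2,18) = (2.0000,18.0000)
o1: d²=272 > ρ²=60 → inactive
o2: d²=449 > ρ²=60 → inactive
o3: d²=9 ≤ ρ²=60; F_rep = 36·(3,0)/9² = (1.3333,0.0000)
o4: d²=484 > ρ²=60 → inactive
F = F_att + ΣF_rep = (3.3333,18.0000)
Δp = p'−p = (0.3333,1.8000); α = Δx/Fx = (1/3) / (10/3) = 1/10
check: Δy/Fy = (9/5) / (18) = 1/10 ✓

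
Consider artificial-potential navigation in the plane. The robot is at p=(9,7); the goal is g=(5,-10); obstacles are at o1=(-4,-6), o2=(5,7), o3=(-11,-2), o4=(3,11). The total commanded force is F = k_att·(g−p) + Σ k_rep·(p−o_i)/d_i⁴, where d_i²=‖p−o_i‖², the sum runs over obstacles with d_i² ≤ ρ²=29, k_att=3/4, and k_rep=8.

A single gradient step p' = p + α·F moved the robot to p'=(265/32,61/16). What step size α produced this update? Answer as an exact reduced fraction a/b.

F_att = 3/4·(g−p) = 3/4·(-4,-17) = (-3.0000,-12.7500)
o1: d²=338 > ρ²=29 → inactive
o2: d²=16 ≤ ρ²=29; F_rep = 8·(4,0)/16² = (0.1250,0.0000)
o3: d²=481 > ρ²=29 → inactive
o4: d²=52 > ρ²=29 → inactive
F = F_att + ΣF_rep = (-2.8750,-12.7500)
Δp = p'−p = (-0.7188,-3.1875); α = Δx/Fx = (-23/32) / (-23/8) = 1/4
check: Δy/Fy = (-51/16) / (-51/4) = 1/4 ✓

α = 1/4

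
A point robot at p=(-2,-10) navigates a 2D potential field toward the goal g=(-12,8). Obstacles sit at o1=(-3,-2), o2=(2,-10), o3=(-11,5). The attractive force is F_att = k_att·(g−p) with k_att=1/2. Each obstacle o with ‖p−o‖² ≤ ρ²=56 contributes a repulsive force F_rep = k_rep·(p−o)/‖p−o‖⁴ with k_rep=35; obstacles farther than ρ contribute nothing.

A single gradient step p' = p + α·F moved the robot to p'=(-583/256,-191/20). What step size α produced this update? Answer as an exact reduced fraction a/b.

α = 1/20

F_att = 1/2·(g−p) = 1/2·(-10,18) = (-5.0000,9.0000)
o1: d²=65 > ρ²=56 → inactive
o2: d²=16 ≤ ρ²=56; F_rep = 35·(-4,0)/16² = (-0.5469,0.0000)
o3: d²=306 > ρ²=56 → inactive
F = F_att + ΣF_rep = (-5.5469,9.0000)
Δp = p'−p = (-0.2773,0.4500); α = Δx/Fx = (-71/256) / (-355/64) = 1/20
check: Δy/Fy = (9/20) / (9) = 1/20 ✓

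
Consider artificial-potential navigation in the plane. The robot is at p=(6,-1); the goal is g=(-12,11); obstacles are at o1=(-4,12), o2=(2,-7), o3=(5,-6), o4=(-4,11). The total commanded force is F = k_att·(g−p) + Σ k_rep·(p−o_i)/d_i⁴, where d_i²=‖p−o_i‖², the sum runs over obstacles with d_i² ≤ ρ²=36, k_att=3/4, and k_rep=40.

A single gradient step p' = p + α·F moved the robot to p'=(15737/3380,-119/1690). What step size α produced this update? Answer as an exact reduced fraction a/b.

F_att = 3/4·(g−p) = 3/4·(-18,12) = (-13.5000,9.0000)
o1: d²=269 > ρ²=36 → inactive
o2: d²=52 > ρ²=36 → inactive
o3: d²=26 ≤ ρ²=36; F_rep = 40·(1,5)/26² = (0.0592,0.2959)
o4: d²=244 > ρ²=36 → inactive
F = F_att + ΣF_rep = (-13.4408,9.2959)
Δp = p'−p = (-1.3441,0.9296); α = Δx/Fx = (-4543/3380) / (-4543/338) = 1/10
check: Δy/Fy = (1571/1690) / (1571/169) = 1/10 ✓

α = 1/10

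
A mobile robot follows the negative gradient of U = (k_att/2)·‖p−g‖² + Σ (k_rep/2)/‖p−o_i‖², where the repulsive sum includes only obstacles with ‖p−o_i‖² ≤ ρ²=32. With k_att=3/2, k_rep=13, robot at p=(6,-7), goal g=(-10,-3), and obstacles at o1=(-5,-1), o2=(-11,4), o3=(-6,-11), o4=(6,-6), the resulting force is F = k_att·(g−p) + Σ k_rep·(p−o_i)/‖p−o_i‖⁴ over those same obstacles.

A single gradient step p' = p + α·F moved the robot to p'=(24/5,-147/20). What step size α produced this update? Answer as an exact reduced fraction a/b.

α = 1/20

F_att = 3/2·(g−p) = 3/2·(-16,4) = (-24.0000,6.0000)
o1: d²=157 > ρ²=32 → inactive
o2: d²=410 > ρ²=32 → inactive
o3: d²=160 > ρ²=32 → inactive
o4: d²=1 ≤ ρ²=32; F_rep = 13·(0,-1)/1² = (0.0000,-13.0000)
F = F_att + ΣF_rep = (-24.0000,-7.0000)
Δp = p'−p = (-1.2000,-0.3500); α = Δx/Fx = (-6/5) / (-24) = 1/20
check: Δy/Fy = (-7/20) / (-7) = 1/20 ✓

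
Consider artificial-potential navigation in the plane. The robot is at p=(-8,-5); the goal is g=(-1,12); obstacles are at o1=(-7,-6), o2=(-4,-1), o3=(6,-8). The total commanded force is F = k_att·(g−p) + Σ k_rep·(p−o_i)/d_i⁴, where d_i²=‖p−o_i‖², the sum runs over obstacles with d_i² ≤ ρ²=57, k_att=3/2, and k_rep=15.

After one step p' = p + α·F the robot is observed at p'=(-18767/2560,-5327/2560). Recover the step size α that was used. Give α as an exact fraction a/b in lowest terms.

α = 1/10

F_att = 3/2·(g−p) = 3/2·(7,17) = (10.5000,25.5000)
o1: d²=2 ≤ ρ²=57; F_rep = 15·(-1,1)/2² = (-3.7500,3.7500)
o2: d²=32 ≤ ρ²=57; F_rep = 15·(-4,-4)/32² = (-0.0586,-0.0586)
o3: d²=205 > ρ²=57 → inactive
F = F_att + ΣF_rep = (6.6914,29.1914)
Δp = p'−p = (0.6691,2.9191); α = Δx/Fx = (1713/2560) / (1713/256) = 1/10
check: Δy/Fy = (7473/2560) / (7473/256) = 1/10 ✓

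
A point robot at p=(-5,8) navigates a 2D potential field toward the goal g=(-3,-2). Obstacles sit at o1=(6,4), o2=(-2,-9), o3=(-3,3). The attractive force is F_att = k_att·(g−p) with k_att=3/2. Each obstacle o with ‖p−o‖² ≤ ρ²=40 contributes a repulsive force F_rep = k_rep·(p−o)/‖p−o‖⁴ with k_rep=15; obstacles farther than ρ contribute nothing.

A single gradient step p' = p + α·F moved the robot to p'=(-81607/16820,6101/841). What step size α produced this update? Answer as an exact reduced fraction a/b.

F_att = 3/2·(g−p) = 3/2·(2,-10) = (3.0000,-15.0000)
o1: d²=137 > ρ²=40 → inactive
o2: d²=298 > ρ²=40 → inactive
o3: d²=29 ≤ ρ²=40; F_rep = 15·(-2,5)/29² = (-0.0357,0.0892)
F = F_att + ΣF_rep = (2.9643,-14.9108)
Δp = p'−p = (0.1482,-0.7455); α = Δx/Fx = (2493/16820) / (2493/841) = 1/20
check: Δy/Fy = (-627/841) / (-12540/841) = 1/20 ✓

α = 1/20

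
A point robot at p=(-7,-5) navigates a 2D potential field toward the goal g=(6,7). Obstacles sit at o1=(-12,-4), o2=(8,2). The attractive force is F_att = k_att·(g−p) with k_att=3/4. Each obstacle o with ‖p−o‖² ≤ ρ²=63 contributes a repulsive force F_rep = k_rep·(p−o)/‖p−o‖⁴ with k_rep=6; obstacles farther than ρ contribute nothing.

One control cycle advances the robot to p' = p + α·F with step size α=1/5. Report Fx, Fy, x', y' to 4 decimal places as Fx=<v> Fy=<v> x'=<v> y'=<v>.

F_att = 3/4·(g−p) = 3/4·(13,12) = (9.7500,9.0000)
o1: d²=26 ≤ ρ²=63; F_rep = 6·(5,-1)/26² = (0.0444,-0.0089)
o2: d²=274 > ρ²=63 → inactive
F = F_att + ΣF_rep = (9.7944,8.9911)
p' = p + 1/5·F = (-5.0411,-3.2018)

Fx=9.7944 Fy=8.9911 x'=-5.0411 y'=-3.2018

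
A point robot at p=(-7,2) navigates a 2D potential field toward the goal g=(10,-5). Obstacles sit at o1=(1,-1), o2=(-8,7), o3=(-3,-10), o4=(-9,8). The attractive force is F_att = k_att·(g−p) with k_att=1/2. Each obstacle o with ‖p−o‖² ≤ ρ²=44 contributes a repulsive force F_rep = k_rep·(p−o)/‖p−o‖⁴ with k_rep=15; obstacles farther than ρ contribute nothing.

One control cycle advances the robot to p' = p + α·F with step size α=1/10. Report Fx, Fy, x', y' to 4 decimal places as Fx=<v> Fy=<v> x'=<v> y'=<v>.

Fx=8.5409 Fy=-3.6672 x'=-6.1459 y'=1.6333

F_att = 1/2·(g−p) = 1/2·(17,-7) = (8.5000,-3.5000)
o1: d²=73 > ρ²=44 → inactive
o2: d²=26 ≤ ρ²=44; F_rep = 15·(1,-5)/26² = (0.0222,-0.1109)
o3: d²=160 > ρ²=44 → inactive
o4: d²=40 ≤ ρ²=44; F_rep = 15·(2,-6)/40² = (0.0187,-0.0563)
F = F_att + ΣF_rep = (8.5409,-3.6672)
p' = p + 1/10·F = (-6.1459,1.6333)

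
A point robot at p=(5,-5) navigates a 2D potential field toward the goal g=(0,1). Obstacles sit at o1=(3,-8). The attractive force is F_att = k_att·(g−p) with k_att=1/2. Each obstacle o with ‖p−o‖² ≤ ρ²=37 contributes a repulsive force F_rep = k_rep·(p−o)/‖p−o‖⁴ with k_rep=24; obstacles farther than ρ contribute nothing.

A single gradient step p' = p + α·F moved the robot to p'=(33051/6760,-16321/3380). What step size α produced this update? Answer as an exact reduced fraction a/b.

F_att = 1/2·(g−p) = 1/2·(-5,6) = (-2.5000,3.0000)
o1: d²=13 ≤ ρ²=37; F_rep = 24·(2,3)/13² = (0.2840,0.4260)
F = F_att + ΣF_rep = (-2.2160,3.4260)
Δp = p'−p = (-0.1108,0.1713); α = Δx/Fx = (-749/6760) / (-749/338) = 1/20
check: Δy/Fy = (579/3380) / (579/169) = 1/20 ✓

α = 1/20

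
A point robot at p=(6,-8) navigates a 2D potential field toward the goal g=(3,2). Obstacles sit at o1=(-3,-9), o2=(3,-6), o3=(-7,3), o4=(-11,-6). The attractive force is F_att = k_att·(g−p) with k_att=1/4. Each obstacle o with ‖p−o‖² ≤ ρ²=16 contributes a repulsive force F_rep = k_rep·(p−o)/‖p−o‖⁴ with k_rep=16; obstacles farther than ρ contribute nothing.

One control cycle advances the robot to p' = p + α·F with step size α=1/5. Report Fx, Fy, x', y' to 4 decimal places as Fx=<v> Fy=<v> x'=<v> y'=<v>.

Fx=-0.4660 Fy=2.3107 x'=5.9068 y'=-7.5379

F_att = 1/4·(g−p) = 1/4·(-3,10) = (-0.7500,2.5000)
o1: d²=82 > ρ²=16 → inactive
o2: d²=13 ≤ ρ²=16; F_rep = 16·(3,-2)/13² = (0.2840,-0.1893)
o3: d²=290 > ρ²=16 → inactive
o4: d²=293 > ρ²=16 → inactive
F = F_att + ΣF_rep = (-0.4660,2.3107)
p' = p + 1/5·F = (5.9068,-7.5379)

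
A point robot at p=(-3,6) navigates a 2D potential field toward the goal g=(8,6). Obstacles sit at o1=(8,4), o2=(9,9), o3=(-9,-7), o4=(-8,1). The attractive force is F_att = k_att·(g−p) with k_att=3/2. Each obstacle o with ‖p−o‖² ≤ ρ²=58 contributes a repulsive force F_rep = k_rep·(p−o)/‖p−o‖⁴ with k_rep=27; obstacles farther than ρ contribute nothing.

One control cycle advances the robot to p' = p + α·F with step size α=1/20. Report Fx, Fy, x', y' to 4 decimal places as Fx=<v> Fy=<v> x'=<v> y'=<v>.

F_att = 3/2·(g−p) = 3/2·(11,0) = (16.5000,0.0000)
o1: d²=125 > ρ²=58 → inactive
o2: d²=153 > ρ²=58 → inactive
o3: d²=205 > ρ²=58 → inactive
o4: d²=50 ≤ ρ²=58; F_rep = 27·(5,5)/50² = (0.0540,0.0540)
F = F_att + ΣF_rep = (16.5540,0.0540)
p' = p + 1/20·F = (-2.1723,6.0027)

Fx=16.5540 Fy=0.0540 x'=-2.1723 y'=6.0027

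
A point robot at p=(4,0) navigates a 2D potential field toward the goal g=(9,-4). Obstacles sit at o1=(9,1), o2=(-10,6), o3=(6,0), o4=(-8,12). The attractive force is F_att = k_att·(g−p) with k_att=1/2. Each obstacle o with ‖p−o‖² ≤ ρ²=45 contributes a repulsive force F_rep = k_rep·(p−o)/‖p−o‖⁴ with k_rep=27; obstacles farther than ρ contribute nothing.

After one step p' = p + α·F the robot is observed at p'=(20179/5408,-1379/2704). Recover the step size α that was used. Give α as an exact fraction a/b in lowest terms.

α = 1/4

F_att = 1/2·(g−p) = 1/2·(5,-4) = (2.5000,-2.0000)
o1: d²=26 ≤ ρ²=45; F_rep = 27·(-5,-1)/26² = (-0.1997,-0.0399)
o2: d²=232 > ρ²=45 → inactive
o3: d²=4 ≤ ρ²=45; F_rep = 27·(-2,0)/4² = (-3.3750,0.0000)
o4: d²=288 > ρ²=45 → inactive
F = F_att + ΣF_rep = (-1.0747,-2.0399)
Δp = p'−p = (-0.2687,-0.5100); α = Δx/Fx = (-1453/5408) / (-1453/1352) = 1/4
check: Δy/Fy = (-1379/2704) / (-1379/676) = 1/4 ✓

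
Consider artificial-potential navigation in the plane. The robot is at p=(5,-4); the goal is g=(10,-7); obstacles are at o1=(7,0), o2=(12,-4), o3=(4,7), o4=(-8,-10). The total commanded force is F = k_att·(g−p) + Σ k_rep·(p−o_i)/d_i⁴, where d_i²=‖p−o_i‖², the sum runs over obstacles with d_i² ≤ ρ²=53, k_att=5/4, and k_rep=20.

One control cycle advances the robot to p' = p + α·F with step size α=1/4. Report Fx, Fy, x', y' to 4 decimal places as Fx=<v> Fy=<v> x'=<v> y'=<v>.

Fx=6.0917 Fy=-3.9500 x'=6.5229 y'=-4.9875

F_att = 5/4·(g−p) = 5/4·(5,-3) = (6.2500,-3.7500)
o1: d²=20 ≤ ρ²=53; F_rep = 20·(-2,-4)/20² = (-0.1000,-0.2000)
o2: d²=49 ≤ ρ²=53; F_rep = 20·(-7,0)/49² = (-0.0583,0.0000)
o3: d²=122 > ρ²=53 → inactive
o4: d²=205 > ρ²=53 → inactive
F = F_att + ΣF_rep = (6.0917,-3.9500)
p' = p + 1/4·F = (6.5229,-4.9875)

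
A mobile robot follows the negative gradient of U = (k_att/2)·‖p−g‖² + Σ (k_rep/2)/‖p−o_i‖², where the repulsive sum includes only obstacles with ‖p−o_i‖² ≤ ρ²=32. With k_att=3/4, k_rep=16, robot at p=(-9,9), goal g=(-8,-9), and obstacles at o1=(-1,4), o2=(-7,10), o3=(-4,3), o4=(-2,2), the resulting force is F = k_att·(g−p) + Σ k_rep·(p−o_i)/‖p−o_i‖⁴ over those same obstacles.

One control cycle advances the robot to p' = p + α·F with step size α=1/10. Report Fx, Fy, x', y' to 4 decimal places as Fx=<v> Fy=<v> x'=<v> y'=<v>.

Fx=-0.5300 Fy=-14.1400 x'=-9.0530 y'=7.5860

F_att = 3/4·(g−p) = 3/4·(1,-18) = (0.7500,-13.5000)
o1: d²=89 > ρ²=32 → inactive
o2: d²=5 ≤ ρ²=32; F_rep = 16·(-2,-1)/5² = (-1.2800,-0.6400)
o3: d²=61 > ρ²=32 → inactive
o4: d²=98 > ρ²=32 → inactive
F = F_att + ΣF_rep = (-0.5300,-14.1400)
p' = p + 1/10·F = (-9.0530,7.5860)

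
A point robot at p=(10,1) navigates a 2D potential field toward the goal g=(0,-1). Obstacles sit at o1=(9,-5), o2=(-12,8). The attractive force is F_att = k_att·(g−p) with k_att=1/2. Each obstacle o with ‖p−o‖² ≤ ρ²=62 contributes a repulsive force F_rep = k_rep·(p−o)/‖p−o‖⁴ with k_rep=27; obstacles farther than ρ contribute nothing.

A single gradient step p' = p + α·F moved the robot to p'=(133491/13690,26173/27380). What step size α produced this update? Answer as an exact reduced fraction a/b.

α = 1/20

F_att = 1/2·(g−p) = 1/2·(-10,-2) = (-5.0000,-1.0000)
o1: d²=37 ≤ ρ²=62; F_rep = 27·(1,6)/37² = (0.0197,0.1183)
o2: d²=533 > ρ²=62 → inactive
F = F_att + ΣF_rep = (-4.9803,-0.8817)
Δp = p'−p = (-0.2490,-0.0441); α = Δx/Fx = (-3409/13690) / (-6818/1369) = 1/20
check: Δy/Fy = (-1207/27380) / (-1207/1369) = 1/20 ✓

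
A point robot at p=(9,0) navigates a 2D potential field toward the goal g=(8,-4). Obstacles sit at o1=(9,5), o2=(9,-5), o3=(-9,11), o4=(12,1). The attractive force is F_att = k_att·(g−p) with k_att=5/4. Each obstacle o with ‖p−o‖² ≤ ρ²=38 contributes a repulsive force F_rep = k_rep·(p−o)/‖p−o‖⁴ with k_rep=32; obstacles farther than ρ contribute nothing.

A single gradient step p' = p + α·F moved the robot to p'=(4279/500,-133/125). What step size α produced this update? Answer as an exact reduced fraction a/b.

F_att = 5/4·(g−p) = 5/4·(-1,-4) = (-1.2500,-5.0000)
o1: d²=25 ≤ ρ²=38; F_rep = 32·(0,-5)/25² = (0.0000,-0.2560)
o2: d²=25 ≤ ρ²=38; F_rep = 32·(0,5)/25² = (0.0000,0.2560)
o3: d²=445 > ρ²=38 → inactive
o4: d²=10 ≤ ρ²=38; F_rep = 32·(-3,-1)/10² = (-0.9600,-0.3200)
F = F_att + ΣF_rep = (-2.2100,-5.3200)
Δp = p'−p = (-0.4420,-1.0640); α = Δx/Fx = (-221/500) / (-221/100) = 1/5
check: Δy/Fy = (-133/125) / (-133/25) = 1/5 ✓

α = 1/5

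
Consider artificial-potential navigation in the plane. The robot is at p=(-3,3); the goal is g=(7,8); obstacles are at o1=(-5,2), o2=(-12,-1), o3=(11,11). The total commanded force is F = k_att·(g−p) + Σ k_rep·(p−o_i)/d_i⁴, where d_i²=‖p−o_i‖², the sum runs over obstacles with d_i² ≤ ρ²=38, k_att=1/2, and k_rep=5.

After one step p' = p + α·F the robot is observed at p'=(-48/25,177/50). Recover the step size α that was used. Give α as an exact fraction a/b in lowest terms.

F_att = 1/2·(g−p) = 1/2·(10,5) = (5.0000,2.5000)
o1: d²=5 ≤ ρ²=38; F_rep = 5·(2,1)/5² = (0.4000,0.2000)
o2: d²=97 > ρ²=38 → inactive
o3: d²=260 > ρ²=38 → inactive
F = F_att + ΣF_rep = (5.4000,2.7000)
Δp = p'−p = (1.0800,0.5400); α = Δx/Fx = (27/25) / (27/5) = 1/5
check: Δy/Fy = (27/50) / (27/10) = 1/5 ✓

α = 1/5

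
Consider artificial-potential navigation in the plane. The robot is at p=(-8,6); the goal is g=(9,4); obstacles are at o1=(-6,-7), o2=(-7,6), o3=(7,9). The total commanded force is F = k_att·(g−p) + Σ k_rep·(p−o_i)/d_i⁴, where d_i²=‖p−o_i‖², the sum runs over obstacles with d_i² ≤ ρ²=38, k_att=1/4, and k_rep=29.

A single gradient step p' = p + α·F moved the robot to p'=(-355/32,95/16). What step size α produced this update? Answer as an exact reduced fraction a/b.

F_att = 1/4·(g−p) = 1/4·(17,-2) = (4.2500,-0.5000)
o1: d²=173 > ρ²=38 → inactive
o2: d²=1 ≤ ρ²=38; F_rep = 29·(-1,0)/1² = (-29.0000,0.0000)
o3: d²=234 > ρ²=38 → inactive
F = F_att + ΣF_rep = (-24.7500,-0.5000)
Δp = p'−p = (-3.0938,-0.0625); α = Δx/Fx = (-99/32) / (-99/4) = 1/8
check: Δy/Fy = (-1/16) / (-1/2) = 1/8 ✓

α = 1/8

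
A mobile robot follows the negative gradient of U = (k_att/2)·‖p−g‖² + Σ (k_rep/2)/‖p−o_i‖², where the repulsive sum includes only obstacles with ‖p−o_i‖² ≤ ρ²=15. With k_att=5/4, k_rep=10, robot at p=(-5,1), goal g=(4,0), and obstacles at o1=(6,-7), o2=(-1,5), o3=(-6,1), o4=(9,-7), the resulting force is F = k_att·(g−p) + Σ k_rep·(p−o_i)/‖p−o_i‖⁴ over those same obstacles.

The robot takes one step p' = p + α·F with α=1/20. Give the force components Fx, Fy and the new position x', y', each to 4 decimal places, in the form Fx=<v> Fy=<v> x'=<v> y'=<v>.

F_att = 5/4·(g−p) = 5/4·(9,-1) = (11.2500,-1.2500)
o1: d²=185 > ρ²=15 → inactive
o2: d²=32 > ρ²=15 → inactive
o3: d²=1 ≤ ρ²=15; F_rep = 10·(1,0)/1² = (10.0000,0.0000)
o4: d²=260 > ρ²=15 → inactive
F = F_att + ΣF_rep = (21.2500,-1.2500)
p' = p + 1/20·F = (-3.9375,0.9375)

Fx=21.2500 Fy=-1.2500 x'=-3.9375 y'=0.9375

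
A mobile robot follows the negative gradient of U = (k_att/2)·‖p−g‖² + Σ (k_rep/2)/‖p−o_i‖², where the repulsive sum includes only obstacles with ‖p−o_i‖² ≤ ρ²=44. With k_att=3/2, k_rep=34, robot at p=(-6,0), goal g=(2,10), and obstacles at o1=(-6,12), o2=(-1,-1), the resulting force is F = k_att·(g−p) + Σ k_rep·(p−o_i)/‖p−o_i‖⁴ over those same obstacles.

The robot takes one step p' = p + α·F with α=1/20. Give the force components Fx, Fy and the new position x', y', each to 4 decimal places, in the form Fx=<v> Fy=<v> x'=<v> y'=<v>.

F_att = 3/2·(g−p) = 3/2·(8,10) = (12.0000,15.0000)
o1: d²=144 > ρ²=44 → inactive
o2: d²=26 ≤ ρ²=44; F_rep = 34·(-5,1)/26² = (-0.2515,0.0503)
F = F_att + ΣF_rep = (11.7485,15.0503)
p' = p + 1/20·F = (-5.4126,0.7525)

Fx=11.7485 Fy=15.0503 x'=-5.4126 y'=0.7525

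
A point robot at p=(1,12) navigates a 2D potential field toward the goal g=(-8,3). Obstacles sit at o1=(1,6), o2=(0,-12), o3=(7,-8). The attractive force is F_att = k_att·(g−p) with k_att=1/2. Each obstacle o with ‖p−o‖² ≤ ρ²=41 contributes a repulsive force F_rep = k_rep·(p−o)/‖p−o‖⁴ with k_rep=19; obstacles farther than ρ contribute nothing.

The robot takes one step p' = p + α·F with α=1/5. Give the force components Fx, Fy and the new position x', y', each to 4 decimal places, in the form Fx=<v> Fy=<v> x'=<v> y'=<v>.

F_att = 1/2·(g−p) = 1/2·(-9,-9) = (-4.5000,-4.5000)
o1: d²=36 ≤ ρ²=41; F_rep = 19·(0,6)/36² = (0.0000,0.0880)
o2: d²=577 > ρ²=41 → inactive
o3: d²=436 > ρ²=41 → inactive
F = F_att + ΣF_rep = (-4.5000,-4.4120)
p' = p + 1/5·F = (0.1000,11.1176)

Fx=-4.5000 Fy=-4.4120 x'=0.1000 y'=11.1176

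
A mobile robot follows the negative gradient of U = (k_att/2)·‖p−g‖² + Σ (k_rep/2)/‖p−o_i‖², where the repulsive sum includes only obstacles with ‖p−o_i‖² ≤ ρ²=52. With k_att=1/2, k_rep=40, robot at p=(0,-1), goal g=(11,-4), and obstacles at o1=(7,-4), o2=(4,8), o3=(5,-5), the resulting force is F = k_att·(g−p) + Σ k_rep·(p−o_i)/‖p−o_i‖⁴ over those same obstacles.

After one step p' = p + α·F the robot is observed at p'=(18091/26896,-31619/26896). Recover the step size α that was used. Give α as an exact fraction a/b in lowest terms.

α = 1/8

F_att = 1/2·(g−p) = 1/2·(11,-3) = (5.5000,-1.5000)
o1: d²=58 > ρ²=52 → inactive
o2: d²=97 > ρ²=52 → inactive
o3: d²=41 ≤ ρ²=52; F_rep = 40·(-5,4)/41² = (-0.1190,0.0952)
F = F_att + ΣF_rep = (5.3810,-1.4048)
Δp = p'−p = (0.6726,-0.1756); α = Δx/Fx = (18091/26896) / (18091/3362) = 1/8
check: Δy/Fy = (-4723/26896) / (-4723/3362) = 1/8 ✓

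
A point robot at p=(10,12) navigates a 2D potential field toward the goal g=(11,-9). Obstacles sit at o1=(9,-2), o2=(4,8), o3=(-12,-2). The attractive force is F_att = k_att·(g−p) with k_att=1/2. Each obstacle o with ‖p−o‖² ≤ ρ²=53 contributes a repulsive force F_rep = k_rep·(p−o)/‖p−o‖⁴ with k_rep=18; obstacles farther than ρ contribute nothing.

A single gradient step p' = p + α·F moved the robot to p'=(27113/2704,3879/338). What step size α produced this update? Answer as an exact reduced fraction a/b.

F_att = 1/2·(g−p) = 1/2·(1,-21) = (0.5000,-10.5000)
o1: d²=197 > ρ²=53 → inactive
o2: d²=52 ≤ ρ²=53; F_rep = 18·(6,4)/52² = (0.0399,0.0266)
o3: d²=680 > ρ²=53 → inactive
F = F_att + ΣF_rep = (0.5399,-10.4734)
Δp = p'−p = (0.0270,-0.5237); α = Δx/Fx = (73/2704) / (365/676) = 1/20
check: Δy/Fy = (-177/338) / (-1770/169) = 1/20 ✓

α = 1/20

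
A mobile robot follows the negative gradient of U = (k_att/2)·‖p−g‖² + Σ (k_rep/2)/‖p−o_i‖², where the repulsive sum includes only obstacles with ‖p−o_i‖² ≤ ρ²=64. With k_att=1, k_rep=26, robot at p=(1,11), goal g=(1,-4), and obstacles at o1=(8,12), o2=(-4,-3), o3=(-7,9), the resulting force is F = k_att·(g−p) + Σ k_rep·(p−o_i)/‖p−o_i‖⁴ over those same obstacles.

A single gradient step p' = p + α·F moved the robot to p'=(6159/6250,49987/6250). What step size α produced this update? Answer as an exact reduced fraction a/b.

F_att = 1·(g−p) = 1·(0,-15) = (0.0000,-15.0000)
o1: d²=50 ≤ ρ²=64; F_rep = 26·(-7,-1)/50² = (-0.0728,-0.0104)
o2: d²=221 > ρ²=64 → inactive
o3: d²=68 > ρ²=64 → inactive
F = F_att + ΣF_rep = (-0.0728,-15.0104)
Δp = p'−p = (-0.0146,-3.0021); α = Δx/Fx = (-91/6250) / (-91/1250) = 1/5
check: Δy/Fy = (-18763/6250) / (-18763/1250) = 1/5 ✓

α = 1/5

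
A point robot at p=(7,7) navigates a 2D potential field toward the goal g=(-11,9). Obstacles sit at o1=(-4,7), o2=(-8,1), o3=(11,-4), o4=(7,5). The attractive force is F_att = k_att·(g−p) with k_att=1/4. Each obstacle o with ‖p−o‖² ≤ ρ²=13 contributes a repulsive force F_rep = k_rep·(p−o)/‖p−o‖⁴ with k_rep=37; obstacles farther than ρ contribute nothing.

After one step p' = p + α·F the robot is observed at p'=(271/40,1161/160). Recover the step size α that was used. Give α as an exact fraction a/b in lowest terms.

F_att = 1/4·(g−p) = 1/4·(-18,2) = (-4.5000,0.5000)
o1: d²=121 > ρ²=13 → inactive
o2: d²=261 > ρ²=13 → inactive
o3: d²=137 > ρ²=13 → inactive
o4: d²=4 ≤ ρ²=13; F_rep = 37·(0,2)/4² = (0.0000,4.6250)
F = F_att + ΣF_rep = (-4.5000,5.1250)
Δp = p'−p = (-0.2250,0.2562); α = Δx/Fx = (-9/40) / (-9/2) = 1/20
check: Δy/Fy = (41/160) / (41/8) = 1/20 ✓

α = 1/20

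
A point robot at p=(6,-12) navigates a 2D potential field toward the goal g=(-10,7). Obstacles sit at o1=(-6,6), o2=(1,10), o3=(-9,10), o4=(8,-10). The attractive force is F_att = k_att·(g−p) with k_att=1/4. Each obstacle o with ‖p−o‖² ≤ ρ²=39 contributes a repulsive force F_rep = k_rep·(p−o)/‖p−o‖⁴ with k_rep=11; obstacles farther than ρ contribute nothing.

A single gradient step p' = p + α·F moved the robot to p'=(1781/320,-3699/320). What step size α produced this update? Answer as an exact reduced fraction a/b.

α = 1/10

F_att = 1/4·(g−p) = 1/4·(-16,19) = (-4.0000,4.7500)
o1: d²=468 > ρ²=39 → inactive
o2: d²=509 > ρ²=39 → inactive
o3: d²=709 > ρ²=39 → inactive
o4: d²=8 ≤ ρ²=39; F_rep = 11·(-2,-2)/8² = (-0.3438,-0.3438)
F = F_att + ΣF_rep = (-4.3438,4.4062)
Δp = p'−p = (-0.4344,0.4406); α = Δx/Fx = (-139/320) / (-139/32) = 1/10
check: Δy/Fy = (141/320) / (141/32) = 1/10 ✓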